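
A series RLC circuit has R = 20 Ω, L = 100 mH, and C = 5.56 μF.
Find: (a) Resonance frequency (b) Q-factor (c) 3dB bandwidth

Step 1 — Resonance: ω₀ = 1/√(LC) = 1/√(0.1·5.56e-06) = 1341 rad/s.
Step 2 — f₀ = ω₀/(2π) = 213.4 Hz.
Step 3 — Series Q: Q = ω₀L/R = 1341·0.1/20 = 6.706.
Step 4 — Bandwidth: Δω = ω₀/Q = 200 rad/s; BW = Δω/(2π) = 31.83 Hz.

(a) f₀ = 213.4 Hz  (b) Q = 6.706  (c) BW = 31.83 Hz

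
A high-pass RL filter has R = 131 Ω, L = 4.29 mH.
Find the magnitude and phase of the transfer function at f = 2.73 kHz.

Step 1 — Angular frequency: ω = 2π·2730 = 1.715e+04 rad/s.
Step 2 — Transfer function: H(jω) = jωL/(R + jωL).
Step 3 — Numerator jωL = j·73.59; denominator R + jωL = 131 + j73.59.
Step 4 — H = 0.2399 + j0.427.
Step 5 — Magnitude: |H| = 0.4898 (-6.2 dB); phase: φ = 60.7°.

|H| = 0.4898 (-6.2 dB), φ = 60.7°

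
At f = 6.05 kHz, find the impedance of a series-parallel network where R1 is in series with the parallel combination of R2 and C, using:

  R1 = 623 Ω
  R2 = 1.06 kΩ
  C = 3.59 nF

Step 1 — Angular frequency: ω = 2π·f = 2π·6050 = 3.801e+04 rad/s.
Step 2 — Component impedances:
  R1: Z = R = 623 Ω
  R2: Z = R = 1060 Ω
  C: Z = 1/(jωC) = -j/(ω·C) = 0 - j7328 Ω
Step 3 — Parallel branch: R2 || C = 1/(1/R2 + 1/C) = 1038 - j150.2 Ω.
Step 4 — Series with R1: Z_total = R1 + (R2 || C) = 1661 - j150.2 Ω = 1668∠-5.2° Ω.

Z = 1661 - j150.2 Ω = 1668∠-5.2° Ω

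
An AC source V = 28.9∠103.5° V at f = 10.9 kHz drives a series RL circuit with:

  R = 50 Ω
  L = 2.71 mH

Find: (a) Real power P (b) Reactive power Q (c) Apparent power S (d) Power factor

Step 1 — Angular frequency: ω = 2π·f = 2π·1.09e+04 = 6.849e+04 rad/s.
Step 2 — Component impedances:
  R: Z = R = 50 Ω
  L: Z = jωL = j·6.849e+04·0.00271 = 0 + j185.6 Ω
Step 3 — Series combination: Z_total = R + L = 50 + j185.6 Ω = 192.2∠74.9° Ω.
Step 4 — Source phasor: V = 28.9∠103.5° V = -6.747 + j28.1 V.
Step 5 — Current: I = V / Z = 0.132 + j0.07192 A = 0.1504∠28.6° A.
Step 6 — Complex power: S = V·I* = 1.13 + j4.196 VA.
Step 7 — Real power: P = Re(S) = 1.13 W.
Step 8 — Reactive power: Q = Im(S) = 4.196 VAR.
Step 9 — Apparent power: |S| = 4.345 VA.
Step 10 — Power factor: PF = P/|S| = 0.2601 (lagging).

(a) P = 1.13 W  (b) Q = 4.196 VAR  (c) S = 4.345 VA  (d) PF = 0.2601 (lagging)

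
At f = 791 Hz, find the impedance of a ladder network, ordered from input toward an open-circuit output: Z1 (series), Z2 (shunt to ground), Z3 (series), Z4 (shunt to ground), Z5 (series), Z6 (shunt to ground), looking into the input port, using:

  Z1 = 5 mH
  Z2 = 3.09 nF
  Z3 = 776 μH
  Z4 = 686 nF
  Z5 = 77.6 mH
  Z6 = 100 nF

Step 1 — Angular frequency: ω = 2π·f = 2π·791 = 4970 rad/s.
Step 2 — Component impedances:
  Z1: Z = jωL = j·4970·0.005 = 0 + j24.85 Ω
  Z2: Z = 1/(jωC) = -j/(ω·C) = 0 - j6.512e+04 Ω
  Z3: Z = jωL = j·4970·0.000776 = 0 + j3.857 Ω
  Z4: Z = 1/(jωC) = -j/(ω·C) = 0 - j293.3 Ω
  Z5: Z = jωL = j·4970·0.0776 = 0 + j385.7 Ω
  Z6: Z = 1/(jωC) = -j/(ω·C) = 0 - j2012 Ω
Step 3 — Ladder network (open output): work backward from the far end, alternating series and parallel combinations. Z_in = 0 - j218.9 Ω = 218.9∠-90.0° Ω.

Z = 0 - j218.9 Ω = 218.9∠-90.0° Ω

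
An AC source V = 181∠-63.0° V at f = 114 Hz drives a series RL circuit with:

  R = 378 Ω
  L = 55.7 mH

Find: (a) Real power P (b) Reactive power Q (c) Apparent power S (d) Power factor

Step 1 — Angular frequency: ω = 2π·f = 2π·114 = 716.3 rad/s.
Step 2 — Component impedances:
  R: Z = R = 378 Ω
  L: Z = jωL = j·716.3·0.0557 = 0 + j39.9 Ω
Step 3 — Series combination: Z_total = R + L = 378 + j39.9 Ω = 380.1∠6.0° Ω.
Step 4 — Source phasor: V = 181∠-63.0° V = 82.17 - j161.3 V.
Step 5 — Current: I = V / Z = 0.1705 - j0.4446 A = 0.4762∠-69.0° A.
Step 6 — Complex power: S = V·I* = 85.71 + j9.047 VA.
Step 7 — Real power: P = Re(S) = 85.71 W.
Step 8 — Reactive power: Q = Im(S) = 9.047 VAR.
Step 9 — Apparent power: |S| = 86.19 VA.
Step 10 — Power factor: PF = P/|S| = 0.9945 (lagging).

(a) P = 85.71 W  (b) Q = 9.047 VAR  (c) S = 86.19 VA  (d) PF = 0.9945 (lagging)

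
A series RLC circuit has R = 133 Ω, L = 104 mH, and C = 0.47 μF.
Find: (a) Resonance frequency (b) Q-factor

Step 1 — Resonance condition Im(Z)=0 gives ω₀ = 1/√(LC).
Step 2 — ω₀ = 1/√(0.104·4.7e-07) = 4523 rad/s.
Step 3 — f₀ = ω₀/(2π) = 719.9 Hz.
Step 4 — Series Q: Q = ω₀L/R = 4523·0.104/133 = 3.537.

(a) f₀ = 719.9 Hz  (b) Q = 3.537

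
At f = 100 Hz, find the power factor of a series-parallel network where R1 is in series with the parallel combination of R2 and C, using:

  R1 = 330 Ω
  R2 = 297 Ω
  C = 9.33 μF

Step 1 — Angular frequency: ω = 2π·f = 2π·100 = 628.3 rad/s.
Step 2 — Component impedances:
  R1: Z = R = 330 Ω
  R2: Z = R = 297 Ω
  C: Z = 1/(jωC) = -j/(ω·C) = 0 - j170.6 Ω
Step 3 — Parallel branch: R2 || C = 1/(1/R2 + 1/C) = 73.67 - j128.3 Ω.
Step 4 — Series with R1: Z_total = R1 + (R2 || C) = 403.7 - j128.3 Ω = 423.6∠-17.6° Ω.
Step 5 — Power factor: PF = cos(φ) = Re(Z)/|Z| = 403.7/423.6 = 0.953.
Step 6 — Type: Im(Z) = -128.3 ⇒ leading (phase φ = -17.6°).

PF = 0.953 (leading, φ = -17.6°)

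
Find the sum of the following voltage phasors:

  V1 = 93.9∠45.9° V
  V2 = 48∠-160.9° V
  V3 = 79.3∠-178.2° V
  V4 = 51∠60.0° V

Step 1 — Convert each phasor to rectangular form:
  V1 = 93.9·(cos(45.9°) + j·sin(45.9°)) = 65.35 + j67.43 V
  V2 = 48·(cos(-160.9°) + j·sin(-160.9°)) = -45.36 - j15.71 V
  V3 = 79.3·(cos(-178.2°) + j·sin(-178.2°)) = -79.26 - j2.491 V
  V4 = 51·(cos(60.0°) + j·sin(60.0°)) = 25.5 + j44.17 V
Step 2 — Sum components: V_total = -33.77 + j93.4 V.
Step 3 — Convert to polar: |V_total| = 99.32 V, ∠V_total = 109.9°.

V_total = 99.32∠109.9° V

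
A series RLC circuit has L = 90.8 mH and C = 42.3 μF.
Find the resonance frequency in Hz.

Step 1 — Resonance condition Im(Z)=0 gives ω₀ = 1/√(LC).
Step 2 — ω₀ = 1/√(0.0908·4.23e-05) = 510.3 rad/s.
Step 3 — f₀ = ω₀/(2π) = 81.21 Hz.

f₀ = 81.21 Hz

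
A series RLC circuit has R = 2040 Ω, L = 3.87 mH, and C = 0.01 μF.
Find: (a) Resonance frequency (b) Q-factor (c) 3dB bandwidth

Step 1 — Resonance: ω₀ = 1/√(LC) = 1/√(0.00387·1e-08) = 1.607e+05 rad/s.
Step 2 — f₀ = ω₀/(2π) = 2.558e+04 Hz.
Step 3 — Series Q: Q = ω₀L/R = 1.607e+05·0.00387/2040 = 0.3049.
Step 4 — Bandwidth: Δω = ω₀/Q = 5.271e+05 rad/s; BW = Δω/(2π) = 8.39e+04 Hz.

(a) f₀ = 2.558e+04 Hz  (b) Q = 0.3049  (c) BW = 8.39e+04 Hz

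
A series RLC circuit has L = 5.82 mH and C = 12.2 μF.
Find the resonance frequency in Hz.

Step 1 — Resonance condition Im(Z)=0 gives ω₀ = 1/√(LC).
Step 2 — ω₀ = 1/√(0.00582·1.22e-05) = 3753 rad/s.
Step 3 — f₀ = ω₀/(2π) = 597.3 Hz.

f₀ = 597.3 Hz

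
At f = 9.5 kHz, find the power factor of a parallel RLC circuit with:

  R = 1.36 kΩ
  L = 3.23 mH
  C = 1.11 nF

Step 1 — Angular frequency: ω = 2π·f = 2π·9500 = 5.969e+04 rad/s.
Step 2 — Component impedances:
  R: Z = R = 1360 Ω
  L: Z = jωL = j·5.969e+04·0.00323 = 0 + j192.8 Ω
  C: Z = 1/(jωC) = -j/(ω·C) = 0 - j1.509e+04 Ω
Step 3 — Parallel combination: 1/Z_total = 1/R + 1/L + 1/C; Z_total = 27.48 + j191.3 Ω = 193.3∠81.8° Ω.
Step 4 — Power factor: PF = cos(φ) = Re(Z)/|Z| = 27.477/193.31 = 0.1421.
Step 5 — Type: Im(Z) = 191.3 ⇒ lagging (phase φ = 81.8°).

PF = 0.1421 (lagging, φ = 81.8°)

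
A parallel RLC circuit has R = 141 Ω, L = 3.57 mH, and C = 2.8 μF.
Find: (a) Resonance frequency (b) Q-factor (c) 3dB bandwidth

Step 1 — Resonance: ω₀ = 1/√(LC) = 1/√(0.00357·2.8e-06) = 1e+04 rad/s.
Step 2 — f₀ = ω₀/(2π) = 1592 Hz.
Step 3 — Parallel Q: Q = R/(ω₀L) = 141/(1e+04·0.00357) = 3.949.
Step 4 — Bandwidth: Δω = ω₀/Q = 2533 rad/s; BW = Δω/(2π) = 403.1 Hz.

(a) f₀ = 1592 Hz  (b) Q = 3.949  (c) BW = 403.1 Hz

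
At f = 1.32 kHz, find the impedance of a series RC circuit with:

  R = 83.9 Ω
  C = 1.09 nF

Step 1 — Angular frequency: ω = 2π·f = 2π·1320 = 8294 rad/s.
Step 2 — Component impedances:
  R: Z = R = 83.9 Ω
  C: Z = 1/(jωC) = -j/(ω·C) = 0 - j1.106e+05 Ω
Step 3 — Series combination: Z_total = R + C = 83.9 - j1.106e+05 Ω = 1.106e+05∠-90.0° Ω.

Z = 83.9 - j1.106e+05 Ω = 1.106e+05∠-90.0° Ω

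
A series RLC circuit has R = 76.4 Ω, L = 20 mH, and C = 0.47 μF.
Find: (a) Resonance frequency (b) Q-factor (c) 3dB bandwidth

Step 1 — Resonance condition Im(Z)=0 gives ω₀ = 1/√(LC).
Step 2 — ω₀ = 1/√(0.02·4.7e-07) = 1.031e+04 rad/s.
Step 3 — f₀ = ω₀/(2π) = 1642 Hz.
Step 4 — Series Q: Q = ω₀L/R = 1.031e+04·0.02/76.4 = 2.7.
Step 5 — 3dB bandwidth: Δω = ω₀/Q = 3820 rad/s; BW = Δω/(2π) = 608 Hz.

(a) f₀ = 1642 Hz  (b) Q = 2.7  (c) BW = 608 Hz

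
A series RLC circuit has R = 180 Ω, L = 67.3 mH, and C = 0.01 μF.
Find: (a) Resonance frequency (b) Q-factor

Step 1 — Resonance condition Im(Z)=0 gives ω₀ = 1/√(LC).
Step 2 — ω₀ = 1/√(0.0673·1e-08) = 3.855e+04 rad/s.
Step 3 — f₀ = ω₀/(2π) = 6135 Hz.
Step 4 — Series Q: Q = ω₀L/R = 3.855e+04·0.0673/180 = 14.41.

(a) f₀ = 6135 Hz  (b) Q = 14.41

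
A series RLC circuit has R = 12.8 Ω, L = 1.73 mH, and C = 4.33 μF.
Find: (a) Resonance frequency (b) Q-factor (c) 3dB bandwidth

Step 1 — Resonance condition Im(Z)=0 gives ω₀ = 1/√(LC).
Step 2 — ω₀ = 1/√(0.00173·4.33e-06) = 1.155e+04 rad/s.
Step 3 — f₀ = ω₀/(2π) = 1839 Hz.
Step 4 — Series Q: Q = ω₀L/R = 1.155e+04·0.00173/12.8 = 1.562.
Step 5 — 3dB bandwidth: Δω = ω₀/Q = 7399 rad/s; BW = Δω/(2π) = 1178 Hz.

(a) f₀ = 1839 Hz  (b) Q = 1.562  (c) BW = 1178 Hz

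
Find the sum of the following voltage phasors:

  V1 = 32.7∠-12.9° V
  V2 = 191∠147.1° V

Step 1 — Convert each phasor to rectangular form:
  V1 = 32.7·(cos(-12.9°) + j·sin(-12.9°)) = 31.87 - j7.3 V
  V2 = 191·(cos(147.1°) + j·sin(147.1°)) = -160.4 + j103.7 V
Step 2 — Sum components: V_total = -128.5 + j96.45 V.
Step 3 — Convert to polar: |V_total| = 160.7 V, ∠V_total = 143.1°.

V_total = 160.7∠143.1° V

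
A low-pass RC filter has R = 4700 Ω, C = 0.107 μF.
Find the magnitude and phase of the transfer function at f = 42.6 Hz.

Step 1 — Angular frequency: ω = 2π·42.6 = 267.7 rad/s.
Step 2 — Transfer function: H(jω) = 1/(1 + jωRC).
Step 3 — Denominator: 1 + jωRC = 1 + j·267.7·4700·1.07e-07 = 1 + j0.1346.
Step 4 — H = 0.9822 - j0.1322.
Step 5 — Magnitude: |H| = 0.9911 (-0.1 dB); phase: φ = -7.7°.

|H| = 0.9911 (-0.1 dB), φ = -7.7°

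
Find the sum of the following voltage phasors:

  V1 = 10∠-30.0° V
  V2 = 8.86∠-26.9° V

Step 1 — Convert each phasor to rectangular form:
  V1 = 10·(cos(-30.0°) + j·sin(-30.0°)) = 8.66 - j5 V
  V2 = 8.86·(cos(-26.9°) + j·sin(-26.9°)) = 7.901 - j4.009 V
Step 2 — Sum components: V_total = 16.56 - j9.009 V.
Step 3 — Convert to polar: |V_total| = 18.85 V, ∠V_total = -28.5°.

V_total = 18.85∠-28.5° V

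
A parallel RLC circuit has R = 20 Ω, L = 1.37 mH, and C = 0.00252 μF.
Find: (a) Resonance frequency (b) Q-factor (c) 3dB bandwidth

Step 1 — Resonance: ω₀ = 1/√(LC) = 1/√(0.00137·2.52e-09) = 5.382e+05 rad/s.
Step 2 — f₀ = ω₀/(2π) = 8.566e+04 Hz.
Step 3 — Parallel Q: Q = R/(ω₀L) = 20/(5.382e+05·0.00137) = 0.02713.
Step 4 — Bandwidth: Δω = ω₀/Q = 1.984e+07 rad/s; BW = Δω/(2π) = 3.158e+06 Hz.

(a) f₀ = 8.566e+04 Hz  (b) Q = 0.02713  (c) BW = 3.158e+06 Hz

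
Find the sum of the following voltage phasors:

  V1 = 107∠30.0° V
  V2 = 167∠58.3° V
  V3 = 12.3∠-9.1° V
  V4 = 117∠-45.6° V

Step 1 — Convert each phasor to rectangular form:
  V1 = 107·(cos(30.0°) + j·sin(30.0°)) = 92.66 + j53.5 V
  V2 = 167·(cos(58.3°) + j·sin(58.3°)) = 87.75 + j142.1 V
  V3 = 12.3·(cos(-9.1°) + j·sin(-9.1°)) = 12.15 - j1.945 V
  V4 = 117·(cos(-45.6°) + j·sin(-45.6°)) = 81.86 - j83.59 V
Step 2 — Sum components: V_total = 274.4 + j110 V.
Step 3 — Convert to polar: |V_total| = 295.7 V, ∠V_total = 21.9°.

V_total = 295.7∠21.9° V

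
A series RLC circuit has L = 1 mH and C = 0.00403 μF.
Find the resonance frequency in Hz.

Step 1 — Resonance condition Im(Z)=0 gives ω₀ = 1/√(LC).
Step 2 — ω₀ = 1/√(0.001·4.03e-09) = 4.981e+05 rad/s.
Step 3 — f₀ = ω₀/(2π) = 7.928e+04 Hz.

f₀ = 7.928e+04 Hz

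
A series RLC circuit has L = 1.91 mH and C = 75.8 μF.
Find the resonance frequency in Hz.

Step 1 — Resonance condition Im(Z)=0 gives ω₀ = 1/√(LC).
Step 2 — ω₀ = 1/√(0.00191·7.58e-05) = 2628 rad/s.
Step 3 — f₀ = ω₀/(2π) = 418.3 Hz.

f₀ = 418.3 Hz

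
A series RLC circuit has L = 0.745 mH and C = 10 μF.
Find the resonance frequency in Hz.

Step 1 — Resonance condition Im(Z)=0 gives ω₀ = 1/√(LC).
Step 2 — ω₀ = 1/√(0.000745·1e-05) = 1.159e+04 rad/s.
Step 3 — f₀ = ω₀/(2π) = 1844 Hz.

f₀ = 1844 Hz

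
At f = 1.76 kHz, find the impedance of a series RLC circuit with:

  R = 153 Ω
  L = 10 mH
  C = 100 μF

Step 1 — Angular frequency: ω = 2π·f = 2π·1760 = 1.106e+04 rad/s.
Step 2 — Component impedances:
  R: Z = R = 153 Ω
  L: Z = jωL = j·1.106e+04·0.01 = 0 + j110.6 Ω
  C: Z = 1/(jωC) = -j/(ω·C) = 0 - j0.9043 Ω
Step 3 — Series combination: Z_total = R + L + C = 153 + j109.7 Ω = 188.3∠35.6° Ω.

Z = 153 + j109.7 Ω = 188.3∠35.6° Ω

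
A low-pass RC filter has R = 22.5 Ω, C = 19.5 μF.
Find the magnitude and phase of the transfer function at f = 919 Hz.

Step 1 — Angular frequency: ω = 2π·919 = 5774 rad/s.
Step 2 — Transfer function: H(jω) = 1/(1 + jωRC).
Step 3 — Denominator: 1 + jωRC = 1 + j·5774·22.5·1.95e-05 = 1 + j2.533.
Step 4 — H = 0.1348 - j0.3415.
Step 5 — Magnitude: |H| = 0.3672 (-8.7 dB); phase: φ = -68.5°.

|H| = 0.3672 (-8.7 dB), φ = -68.5°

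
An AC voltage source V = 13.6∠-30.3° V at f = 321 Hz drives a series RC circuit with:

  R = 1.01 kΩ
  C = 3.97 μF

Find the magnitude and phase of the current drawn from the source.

Step 1 — Angular frequency: ω = 2π·f = 2π·321 = 2017 rad/s.
Step 2 — Component impedances:
  R: Z = R = 1010 Ω
  C: Z = 1/(jωC) = -j/(ω·C) = 0 - j124.9 Ω
Step 3 — Series combination: Z_total = R + C = 1010 - j124.9 Ω = 1018∠-7.0° Ω.
Step 4 — Source phasor: V = 13.6∠-30.3° V = 11.74 - j6.862 V.
Step 5 — Ohm's law: I = V / Z_total = (11.74 - j6.862) / (1010 - j124.9) = 0.01228 - j0.005275 A.
Step 6 — Convert to polar: |I| = 0.01336 A, ∠I = -23.3°.

I = 0.01336∠-23.3° A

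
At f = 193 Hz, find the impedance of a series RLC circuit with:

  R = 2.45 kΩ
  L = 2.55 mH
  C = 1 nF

Step 1 — Angular frequency: ω = 2π·f = 2π·193 = 1213 rad/s.
Step 2 — Component impedances:
  R: Z = R = 2450 Ω
  L: Z = jωL = j·1213·0.00255 = 0 + j3.092 Ω
  C: Z = 1/(jωC) = -j/(ω·C) = 0 - j8.246e+05 Ω
Step 3 — Series combination: Z_total = R + L + C = 2450 - j8.246e+05 Ω = 8.246e+05∠-89.8° Ω.

Z = 2450 - j8.246e+05 Ω = 8.246e+05∠-89.8° Ω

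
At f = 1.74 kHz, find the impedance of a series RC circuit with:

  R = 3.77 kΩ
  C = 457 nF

Step 1 — Angular frequency: ω = 2π·f = 2π·1740 = 1.093e+04 rad/s.
Step 2 — Component impedances:
  R: Z = R = 3770 Ω
  C: Z = 1/(jωC) = -j/(ω·C) = 0 - j200.1 Ω
Step 3 — Series combination: Z_total = R + C = 3770 - j200.1 Ω = 3775∠-3.0° Ω.

Z = 3770 - j200.1 Ω = 3775∠-3.0° Ω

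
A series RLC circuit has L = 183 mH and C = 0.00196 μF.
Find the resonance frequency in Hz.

Step 1 — Resonance condition Im(Z)=0 gives ω₀ = 1/√(LC).
Step 2 — ω₀ = 1/√(0.183·1.96e-09) = 5.28e+04 rad/s.
Step 3 — f₀ = ω₀/(2π) = 8404 Hz.

f₀ = 8404 Hz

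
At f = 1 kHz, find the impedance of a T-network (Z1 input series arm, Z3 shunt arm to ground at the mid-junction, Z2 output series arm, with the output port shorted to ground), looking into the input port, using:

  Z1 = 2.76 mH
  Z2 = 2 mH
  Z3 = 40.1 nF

Step 1 — Angular frequency: ω = 2π·f = 2π·1000 = 6283 rad/s.
Step 2 — Component impedances:
  Z1: Z = jωL = j·6283·0.00276 = 0 + j17.34 Ω
  Z2: Z = jωL = j·6283·0.002 = 0 + j12.57 Ω
  Z3: Z = 1/(jωC) = -j/(ω·C) = 0 - j3969 Ω
Step 3 — With the output port shorted to ground, the output series arm Z2 runs from the junction to ground; the shunt arm Z3 also runs from the junction to ground. They appear in parallel: Z3 || Z2 = 0 + j12.61 Ω.
Step 4 — Series with input arm Z1: Z_in = Z1 + (Z3 || Z2) = 0 + j29.95 Ω = 29.95∠90.0° Ω.

Z = 0 + j29.95 Ω = 29.95∠90.0° Ω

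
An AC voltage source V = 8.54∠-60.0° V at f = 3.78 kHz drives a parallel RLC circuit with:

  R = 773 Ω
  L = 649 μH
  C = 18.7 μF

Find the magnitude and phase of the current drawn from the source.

Step 1 — Angular frequency: ω = 2π·f = 2π·3780 = 2.375e+04 rad/s.
Step 2 — Component impedances:
  R: Z = R = 773 Ω
  L: Z = jωL = j·2.375e+04·0.000649 = 0 + j15.41 Ω
  C: Z = 1/(jωC) = -j/(ω·C) = 0 - j2.252 Ω
Step 3 — Parallel combination: 1/Z_total = 1/R + 1/L + 1/C; Z_total = 0.008994 - j2.637 Ω = 2.637∠-89.8° Ω.
Step 4 — Source phasor: V = 8.54∠-60.0° V = 4.27 - j7.396 V.
Step 5 — Ohm's law: I = V / Z_total = (4.27 - j7.396) / (0.008994 - j2.637) = 2.81 + j1.61 A.
Step 6 — Convert to polar: |I| = 3.239 A, ∠I = 29.8°.

I = 3.239∠29.8° A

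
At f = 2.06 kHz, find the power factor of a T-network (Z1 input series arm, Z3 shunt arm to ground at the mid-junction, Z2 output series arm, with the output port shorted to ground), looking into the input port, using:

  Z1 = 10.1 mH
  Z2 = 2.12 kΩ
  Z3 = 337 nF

Step 1 — Angular frequency: ω = 2π·f = 2π·2060 = 1.294e+04 rad/s.
Step 2 — Component impedances:
  Z1: Z = jωL = j·1.294e+04·0.0101 = 0 + j130.7 Ω
  Z2: Z = R = 2120 Ω
  Z3: Z = 1/(jωC) = -j/(ω·C) = 0 - j229.3 Ω
Step 3 — With the output port shorted to ground, the output series arm Z2 runs from the junction to ground; the shunt arm Z3 also runs from the junction to ground. They appear in parallel: Z3 || Z2 = 24.51 - j226.6 Ω.
Step 4 — Series with input arm Z1: Z_in = Z1 + (Z3 || Z2) = 24.51 - j95.88 Ω = 98.96∠-75.7° Ω.
Step 5 — Power factor: PF = cos(φ) = Re(Z)/|Z| = 24.505/98.961 = 0.2476.
Step 6 — Type: Im(Z) = -95.88 ⇒ leading (phase φ = -75.7°).

PF = 0.2476 (leading, φ = -75.7°)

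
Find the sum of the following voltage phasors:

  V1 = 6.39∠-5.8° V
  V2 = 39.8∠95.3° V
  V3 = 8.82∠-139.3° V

Step 1 — Convert each phasor to rectangular form:
  V1 = 6.39·(cos(-5.8°) + j·sin(-5.8°)) = 6.357 - j0.6457 V
  V2 = 39.8·(cos(95.3°) + j·sin(95.3°)) = -3.676 + j39.63 V
  V3 = 8.82·(cos(-139.3°) + j·sin(-139.3°)) = -6.687 - j5.752 V
Step 2 — Sum components: V_total = -4.006 + j33.23 V.
Step 3 — Convert to polar: |V_total| = 33.47 V, ∠V_total = 96.9°.

V_total = 33.47∠96.9° V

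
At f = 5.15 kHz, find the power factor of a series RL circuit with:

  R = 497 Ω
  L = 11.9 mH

Step 1 — Angular frequency: ω = 2π·f = 2π·5150 = 3.236e+04 rad/s.
Step 2 — Component impedances:
  R: Z = R = 497 Ω
  L: Z = jωL = j·3.236e+04·0.0119 = 0 + j385.1 Ω
Step 3 — Series combination: Z_total = R + L = 497 + j385.1 Ω = 628.7∠37.8° Ω.
Step 4 — Power factor: PF = cos(φ) = Re(Z)/|Z| = 497/628.7 = 0.7905.
Step 5 — Type: Im(Z) = 385.1 ⇒ lagging (phase φ = 37.8°).

PF = 0.7905 (lagging, φ = 37.8°)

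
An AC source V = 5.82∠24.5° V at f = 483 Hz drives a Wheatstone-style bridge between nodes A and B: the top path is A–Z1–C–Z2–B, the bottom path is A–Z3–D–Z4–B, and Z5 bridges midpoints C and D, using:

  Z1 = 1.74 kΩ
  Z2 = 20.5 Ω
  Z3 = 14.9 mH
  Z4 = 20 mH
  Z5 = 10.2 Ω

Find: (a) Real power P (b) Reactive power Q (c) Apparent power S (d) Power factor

Step 1 — Angular frequency: ω = 2π·f = 2π·483 = 3035 rad/s.
Step 2 — Component impedances:
  Z1: Z = R = 1740 Ω
  Z2: Z = R = 20.5 Ω
  Z3: Z = jωL = j·3035·0.0149 = 0 + j45.22 Ω
  Z4: Z = jωL = j·3035·0.02 = 0 + j60.7 Ω
  Z5: Z = R = 10.2 Ω
Step 3 — Bridge requires nodal analysis (the Z5 bridge couples midpoints C and D, so the two paths cannot be reduced to a simple series/parallel combination). Setting node B to ground and injecting 1 A at node A, the 3-node admittance system at A, C, D solves to V_A = Z_AB = 25.79 + j57.09 Ω = 62.64∠65.7° Ω.
Step 4 — Source phasor: V = 5.82∠24.5° V = 5.296 + j2.414 V.
Step 5 — Current: I = V / Z = 0.06991 - j0.06119 A = 0.09291∠-41.2° A.
Step 6 — Complex power: S = V·I* = 0.2226 + j0.4928 VA.
Step 7 — Real power: P = Re(S) = 0.2226 W.
Step 8 — Reactive power: Q = Im(S) = 0.4928 VAR.
Step 9 — Apparent power: |S| = 0.5407 VA.
Step 10 — Power factor: PF = P/|S| = 0.4116 (lagging).

(a) P = 0.2226 W  (b) Q = 0.4928 VAR  (c) S = 0.5407 VA  (d) PF = 0.4116 (lagging)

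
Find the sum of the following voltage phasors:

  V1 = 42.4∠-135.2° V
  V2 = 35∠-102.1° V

Step 1 — Convert each phasor to rectangular form:
  V1 = 42.4·(cos(-135.2°) + j·sin(-135.2°)) = -30.09 - j29.88 V
  V2 = 35·(cos(-102.1°) + j·sin(-102.1°)) = -7.337 - j34.22 V
Step 2 — Sum components: V_total = -37.42 - j64.1 V.
Step 3 — Convert to polar: |V_total| = 74.22 V, ∠V_total = -120.3°.

V_total = 74.22∠-120.3° V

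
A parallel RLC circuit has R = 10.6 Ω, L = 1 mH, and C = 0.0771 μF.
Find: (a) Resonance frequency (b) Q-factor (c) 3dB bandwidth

Step 1 — Resonance: ω₀ = 1/√(LC) = 1/√(0.001·7.71e-08) = 1.139e+05 rad/s.
Step 2 — f₀ = ω₀/(2π) = 1.813e+04 Hz.
Step 3 — Parallel Q: Q = R/(ω₀L) = 10.6/(1.139e+05·0.001) = 0.09308.
Step 4 — Bandwidth: Δω = ω₀/Q = 1.224e+06 rad/s; BW = Δω/(2π) = 1.947e+05 Hz.

(a) f₀ = 1.813e+04 Hz  (b) Q = 0.09308  (c) BW = 1.947e+05 Hz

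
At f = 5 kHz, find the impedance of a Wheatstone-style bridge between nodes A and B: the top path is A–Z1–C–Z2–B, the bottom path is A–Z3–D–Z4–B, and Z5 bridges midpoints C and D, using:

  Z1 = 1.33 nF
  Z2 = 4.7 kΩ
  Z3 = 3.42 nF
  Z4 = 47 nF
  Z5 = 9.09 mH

Step 1 — Angular frequency: ω = 2π·f = 2π·5000 = 3.142e+04 rad/s.
Step 2 — Component impedances:
  Z1: Z = 1/(jωC) = -j/(ω·C) = 0 - j2.393e+04 Ω
  Z2: Z = R = 4700 Ω
  Z3: Z = 1/(jωC) = -j/(ω·C) = 0 - j9307 Ω
  Z4: Z = 1/(jωC) = -j/(ω·C) = 0 - j677.3 Ω
  Z5: Z = jωL = j·3.142e+04·0.00909 = 0 + j285.6 Ω
Step 3 — Bridge requires nodal analysis (the Z5 bridge couples midpoints C and D, so the two paths cannot be reduced to a simple series/parallel combination). Setting node B to ground and injecting 1 A at node A, the 3-node admittance system at A, C, D solves to V_A = Z_AB = 75.21 - j7350 Ω = 7350∠-89.4° Ω.

Z = 75.21 - j7350 Ω = 7350∠-89.4° Ω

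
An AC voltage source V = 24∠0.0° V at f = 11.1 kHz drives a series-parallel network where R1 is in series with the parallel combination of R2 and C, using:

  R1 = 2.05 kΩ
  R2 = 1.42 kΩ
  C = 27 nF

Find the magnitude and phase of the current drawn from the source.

Step 1 — Angular frequency: ω = 2π·f = 2π·1.11e+04 = 6.974e+04 rad/s.
Step 2 — Component impedances:
  R1: Z = R = 2050 Ω
  R2: Z = R = 1420 Ω
  C: Z = 1/(jωC) = -j/(ω·C) = 0 - j531 Ω
Step 3 — Parallel branch: R2 || C = 1/(1/R2 + 1/C) = 174.2 - j465.9 Ω.
Step 4 — Series with R1: Z_total = R1 + (R2 || C) = 2224 - j465.9 Ω = 2273∠-11.8° Ω.
Step 5 — Source phasor: V = 24∠0.0° V = 24 V.
Step 6 — Ohm's law: I = V / Z_total = (24) / (2224 - j465.9) = 0.01034 + j0.002165 A.
Step 7 — Convert to polar: |I| = 0.01056 A, ∠I = 11.8°.

I = 0.01056∠11.8° A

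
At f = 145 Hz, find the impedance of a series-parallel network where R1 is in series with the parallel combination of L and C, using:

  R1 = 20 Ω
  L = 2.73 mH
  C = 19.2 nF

Step 1 — Angular frequency: ω = 2π·f = 2π·145 = 911.1 rad/s.
Step 2 — Component impedances:
  R1: Z = R = 20 Ω
  L: Z = jωL = j·911.1·0.00273 = 0 + j2.487 Ω
  C: Z = 1/(jωC) = -j/(ω·C) = 0 - j5.717e+04 Ω
Step 3 — Parallel branch: L || C = 1/(1/L + 1/C) = 0 + j2.487 Ω.
Step 4 — Series with R1: Z_total = R1 + (L || C) = 20 + j2.487 Ω = 20.15∠7.1° Ω.

Z = 20 + j2.487 Ω = 20.15∠7.1° Ω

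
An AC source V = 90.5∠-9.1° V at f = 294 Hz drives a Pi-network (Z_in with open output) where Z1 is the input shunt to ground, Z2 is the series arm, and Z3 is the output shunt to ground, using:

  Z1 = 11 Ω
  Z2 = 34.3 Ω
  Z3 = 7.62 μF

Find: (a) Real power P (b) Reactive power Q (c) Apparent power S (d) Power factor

Step 1 — Angular frequency: ω = 2π·f = 2π·294 = 1847 rad/s.
Step 2 — Component impedances:
  Z1: Z = R = 11 Ω
  Z2: Z = R = 34.3 Ω
  Z3: Z = 1/(jωC) = -j/(ω·C) = 0 - j71.04 Ω
Step 3 — With open output, the series arm Z2 and the output shunt Z3 appear in series to ground: Z2 + Z3 = 34.3 - j71.04 Ω.
Step 4 — Parallel with input shunt Z1: Z_in = Z1 || (Z2 + Z3) = 10.23 - j1.211 Ω = 10.3∠-6.8° Ω.
Step 5 — Source phasor: V = 90.5∠-9.1° V = 89.36 - j14.31 V.
Step 6 — Current: I = V / Z = 8.78 - j0.36 A = 8.787∠-2.3° A.
Step 7 — Complex power: S = V·I* = 789.7 - j93.49 VA.
Step 8 — Real power: P = Re(S) = 789.7 W.
Step 9 — Reactive power: Q = Im(S) = -93.49 VAR.
Step 10 — Apparent power: |S| = 795.2 VA.
Step 11 — Power factor: PF = P/|S| = 0.9931 (leading).

(a) P = 789.7 W  (b) Q = -93.49 VAR  (c) S = 795.2 VA  (d) PF = 0.9931 (leading)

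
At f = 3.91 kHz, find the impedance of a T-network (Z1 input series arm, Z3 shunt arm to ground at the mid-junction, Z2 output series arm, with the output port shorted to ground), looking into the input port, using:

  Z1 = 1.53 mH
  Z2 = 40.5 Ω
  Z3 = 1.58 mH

Step 1 — Angular frequency: ω = 2π·f = 2π·3910 = 2.457e+04 rad/s.
Step 2 — Component impedances:
  Z1: Z = jωL = j·2.457e+04·0.00153 = 0 + j37.59 Ω
  Z2: Z = R = 40.5 Ω
  Z3: Z = jωL = j·2.457e+04·0.00158 = 0 + j38.82 Ω
Step 3 — With the output port shorted to ground, the output series arm Z2 runs from the junction to ground; the shunt arm Z3 also runs from the junction to ground. They appear in parallel: Z3 || Z2 = 19.39 + j20.23 Ω.
Step 4 — Series with input arm Z1: Z_in = Z1 + (Z3 || Z2) = 19.39 + j57.82 Ω = 60.98∠71.5° Ω.

Z = 19.39 + j57.82 Ω = 60.98∠71.5° Ω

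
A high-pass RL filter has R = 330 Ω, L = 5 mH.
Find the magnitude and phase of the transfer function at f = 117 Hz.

Step 1 — Angular frequency: ω = 2π·117 = 735.1 rad/s.
Step 2 — Transfer function: H(jω) = jωL/(R + jωL).
Step 3 — Numerator jωL = j·3.676; denominator R + jωL = 330 + j3.676.
Step 4 — H = 0.000124 + j0.01114.
Step 5 — Magnitude: |H| = 0.01114 (-39.1 dB); phase: φ = 89.4°.

|H| = 0.01114 (-39.1 dB), φ = 89.4°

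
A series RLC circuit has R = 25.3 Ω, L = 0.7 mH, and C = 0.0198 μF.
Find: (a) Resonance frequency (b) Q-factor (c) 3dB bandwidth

Step 1 — Resonance: ω₀ = 1/√(LC) = 1/√(0.0007·1.98e-08) = 2.686e+05 rad/s.
Step 2 — f₀ = ω₀/(2π) = 4.275e+04 Hz.
Step 3 — Series Q: Q = ω₀L/R = 2.686e+05·0.0007/25.3 = 7.432.
Step 4 — Bandwidth: Δω = ω₀/Q = 3.614e+04 rad/s; BW = Δω/(2π) = 5752 Hz.

(a) f₀ = 4.275e+04 Hz  (b) Q = 7.432  (c) BW = 5752 Hz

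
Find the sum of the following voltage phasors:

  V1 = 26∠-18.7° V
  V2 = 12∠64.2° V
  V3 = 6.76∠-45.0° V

Step 1 — Convert each phasor to rectangular form:
  V1 = 26·(cos(-18.7°) + j·sin(-18.7°)) = 24.63 - j8.336 V
  V2 = 12·(cos(64.2°) + j·sin(64.2°)) = 5.223 + j10.8 V
  V3 = 6.76·(cos(-45.0°) + j·sin(-45.0°)) = 4.78 - j4.78 V
Step 2 — Sum components: V_total = 34.63 - j2.312 V.
Step 3 — Convert to polar: |V_total| = 34.71 V, ∠V_total = -3.8°.

V_total = 34.71∠-3.8° V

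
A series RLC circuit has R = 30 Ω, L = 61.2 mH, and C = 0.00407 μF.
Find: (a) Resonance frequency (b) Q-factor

Step 1 — Resonance condition Im(Z)=0 gives ω₀ = 1/√(LC).
Step 2 — ω₀ = 1/√(0.0612·4.07e-09) = 6.336e+04 rad/s.
Step 3 — f₀ = ω₀/(2π) = 1.008e+04 Hz.
Step 4 — Series Q: Q = ω₀L/R = 6.336e+04·0.0612/30 = 129.3.

(a) f₀ = 1.008e+04 Hz  (b) Q = 129.3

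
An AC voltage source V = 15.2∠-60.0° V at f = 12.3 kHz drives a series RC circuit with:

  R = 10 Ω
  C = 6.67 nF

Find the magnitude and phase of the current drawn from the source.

Step 1 — Angular frequency: ω = 2π·f = 2π·1.23e+04 = 7.728e+04 rad/s.
Step 2 — Component impedances:
  R: Z = R = 10 Ω
  C: Z = 1/(jωC) = -j/(ω·C) = 0 - j1940 Ω
Step 3 — Series combination: Z_total = R + C = 10 - j1940 Ω = 1940∠-89.7° Ω.
Step 4 — Source phasor: V = 15.2∠-60.0° V = 7.6 - j13.16 V.
Step 5 — Ohm's law: I = V / Z_total = (7.6 - j13.16) / (10 - j1940) = 0.006806 + j0.003883 A.
Step 6 — Convert to polar: |I| = 0.007835 A, ∠I = 29.7°.

I = 0.007835∠29.7° A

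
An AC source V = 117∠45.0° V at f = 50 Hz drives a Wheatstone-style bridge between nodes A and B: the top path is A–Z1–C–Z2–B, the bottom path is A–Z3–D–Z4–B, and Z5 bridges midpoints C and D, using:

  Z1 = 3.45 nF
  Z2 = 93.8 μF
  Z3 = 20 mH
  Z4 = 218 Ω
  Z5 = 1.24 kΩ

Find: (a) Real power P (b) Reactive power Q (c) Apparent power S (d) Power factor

Step 1 — Angular frequency: ω = 2π·f = 2π·50 = 314.2 rad/s.
Step 2 — Component impedances:
  Z1: Z = 1/(jωC) = -j/(ω·C) = 0 - j9.226e+05 Ω
  Z2: Z = 1/(jωC) = -j/(ω·C) = 0 - j33.93 Ω
  Z3: Z = jωL = j·314.2·0.02 = 0 + j6.283 Ω
  Z4: Z = R = 218 Ω
  Z5: Z = R = 1240 Ω
Step 3 — Bridge requires nodal analysis (the Z5 bridge couples midpoints C and D, so the two paths cannot be reduced to a simple series/parallel combination). Setting node B to ground and injecting 1 A at node A, the 3-node admittance system at A, C, D solves to V_A = Z_AB = 185.4 + j5.488 Ω = 185.5∠1.7° Ω.
Step 4 — Source phasor: V = 117∠45.0° V = 82.73 + j82.73 V.
Step 5 — Current: I = V / Z = 0.459 + j0.4326 A = 0.6307∠43.3° A.
Step 6 — Complex power: S = V·I* = 73.76 + j2.183 VA.
Step 7 — Real power: P = Re(S) = 73.76 W.
Step 8 — Reactive power: Q = Im(S) = 2.183 VAR.
Step 9 — Apparent power: |S| = 73.79 VA.
Step 10 — Power factor: PF = P/|S| = 0.9996 (lagging).

(a) P = 73.76 W  (b) Q = 2.183 VAR  (c) S = 73.79 VA  (d) PF = 0.9996 (lagging)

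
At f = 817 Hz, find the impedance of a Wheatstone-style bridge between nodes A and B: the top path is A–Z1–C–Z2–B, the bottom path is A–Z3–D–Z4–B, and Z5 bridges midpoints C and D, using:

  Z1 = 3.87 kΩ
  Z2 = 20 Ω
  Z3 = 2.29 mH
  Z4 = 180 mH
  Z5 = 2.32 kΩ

Step 1 — Angular frequency: ω = 2π·f = 2π·817 = 5133 rad/s.
Step 2 — Component impedances:
  Z1: Z = R = 3870 Ω
  Z2: Z = R = 20 Ω
  Z3: Z = jωL = j·5133·0.00229 = 0 + j11.76 Ω
  Z4: Z = jωL = j·5133·0.18 = 0 + j924 Ω
  Z5: Z = R = 2320 Ω
Step 3 — Bridge requires nodal analysis (the Z5 bridge couples midpoints C and D, so the two paths cannot be reduced to a simple series/parallel combination). Setting node B to ground and injecting 1 A at node A, the 3-node admittance system at A, C, D solves to V_A = Z_AB = 419.8 + j671.5 Ω = 791.9∠58.0° Ω.

Z = 419.8 + j671.5 Ω = 791.9∠58.0° Ω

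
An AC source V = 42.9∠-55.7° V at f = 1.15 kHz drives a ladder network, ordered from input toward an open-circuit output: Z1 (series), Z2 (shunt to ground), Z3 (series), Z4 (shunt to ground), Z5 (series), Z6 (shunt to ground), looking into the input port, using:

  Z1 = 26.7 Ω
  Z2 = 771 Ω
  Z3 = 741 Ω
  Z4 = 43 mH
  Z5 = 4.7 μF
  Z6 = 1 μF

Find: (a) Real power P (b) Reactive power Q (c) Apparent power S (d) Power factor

Step 1 — Angular frequency: ω = 2π·f = 2π·1150 = 7226 rad/s.
Step 2 — Component impedances:
  Z1: Z = R = 26.7 Ω
  Z2: Z = R = 771 Ω
  Z3: Z = R = 741 Ω
  Z4: Z = jωL = j·7226·0.043 = 0 + j310.7 Ω
  Z5: Z = 1/(jωC) = -j/(ω·C) = 0 - j29.45 Ω
  Z6: Z = 1/(jωC) = -j/(ω·C) = 0 - j138.4 Ω
Step 3 — Ladder network (open output): work backward from the far end, alternating series and parallel combinations. Z_in = 426.2 - j89.69 Ω = 435.5∠-11.9° Ω.
Step 4 — Source phasor: V = 42.9∠-55.7° V = 24.18 - j35.44 V.
Step 5 — Current: I = V / Z = 0.07107 - j0.0682 A = 0.0985∠-43.8° A.
Step 6 — Complex power: S = V·I* = 4.135 - j0.8701 VA.
Step 7 — Real power: P = Re(S) = 4.135 W.
Step 8 — Reactive power: Q = Im(S) = -0.8701 VAR.
Step 9 — Apparent power: |S| = 4.226 VA.
Step 10 — Power factor: PF = P/|S| = 0.9786 (leading).

(a) P = 4.135 W  (b) Q = -0.8701 VAR  (c) S = 4.226 VA  (d) PF = 0.9786 (leading)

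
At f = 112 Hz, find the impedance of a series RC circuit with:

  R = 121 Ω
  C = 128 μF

Step 1 — Angular frequency: ω = 2π·f = 2π·112 = 703.7 rad/s.
Step 2 — Component impedances:
  R: Z = R = 121 Ω
  C: Z = 1/(jωC) = -j/(ω·C) = 0 - j11.1 Ω
Step 3 — Series combination: Z_total = R + C = 121 - j11.1 Ω = 121.5∠-5.2° Ω.

Z = 121 - j11.1 Ω = 121.5∠-5.2° Ω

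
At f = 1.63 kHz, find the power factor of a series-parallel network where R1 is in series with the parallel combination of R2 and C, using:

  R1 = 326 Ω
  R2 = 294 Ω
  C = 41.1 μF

Step 1 — Angular frequency: ω = 2π·f = 2π·1630 = 1.024e+04 rad/s.
Step 2 — Component impedances:
  R1: Z = R = 326 Ω
  R2: Z = R = 294 Ω
  C: Z = 1/(jωC) = -j/(ω·C) = 0 - j2.376 Ω
Step 3 — Parallel branch: R2 || C = 1/(1/R2 + 1/C) = 0.0192 - j2.376 Ω.
Step 4 — Series with R1: Z_total = R1 + (R2 || C) = 326 - j2.376 Ω = 326∠-0.4° Ω.
Step 5 — Power factor: PF = cos(φ) = Re(Z)/|Z| = 326/326 = 1.
Step 6 — Type: Im(Z) = -2.376 ⇒ leading (phase φ = -0.4°).

PF = 1 (leading, φ = -0.4°)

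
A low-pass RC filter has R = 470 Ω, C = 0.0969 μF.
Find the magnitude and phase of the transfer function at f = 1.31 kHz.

Step 1 — Angular frequency: ω = 2π·1310 = 8231 rad/s.
Step 2 — Transfer function: H(jω) = 1/(1 + jωRC).
Step 3 — Denominator: 1 + jωRC = 1 + j·8231·470·9.69e-08 = 1 + j0.3749.
Step 4 — H = 0.8768 - j0.3287.
Step 5 — Magnitude: |H| = 0.9364 (-0.6 dB); phase: φ = -20.5°.

|H| = 0.9364 (-0.6 dB), φ = -20.5°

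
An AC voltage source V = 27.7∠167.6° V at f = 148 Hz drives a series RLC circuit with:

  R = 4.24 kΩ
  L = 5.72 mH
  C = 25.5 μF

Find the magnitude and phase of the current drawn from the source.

Step 1 — Angular frequency: ω = 2π·f = 2π·148 = 929.9 rad/s.
Step 2 — Component impedances:
  R: Z = R = 4240 Ω
  L: Z = jωL = j·929.9·0.00572 = 0 + j5.319 Ω
  C: Z = 1/(jωC) = -j/(ω·C) = 0 - j42.17 Ω
Step 3 — Series combination: Z_total = R + L + C = 4240 - j36.85 Ω = 4240∠-0.5° Ω.
Step 4 — Source phasor: V = 27.7∠167.6° V = -27.05 + j5.948 V.
Step 5 — Ohm's law: I = V / Z_total = (-27.05 + j5.948) / (4240 - j36.85) = -0.006392 + j0.001347 A.
Step 6 — Convert to polar: |I| = 0.006533 A, ∠I = 168.1°.

I = 0.006533∠168.1° A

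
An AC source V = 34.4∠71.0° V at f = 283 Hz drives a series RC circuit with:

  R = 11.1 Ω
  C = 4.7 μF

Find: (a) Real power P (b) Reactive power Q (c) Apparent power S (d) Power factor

Step 1 — Angular frequency: ω = 2π·f = 2π·283 = 1778 rad/s.
Step 2 — Component impedances:
  R: Z = R = 11.1 Ω
  C: Z = 1/(jωC) = -j/(ω·C) = 0 - j119.7 Ω
Step 3 — Series combination: Z_total = R + C = 11.1 - j119.7 Ω = 120.2∠-84.7° Ω.
Step 4 — Source phasor: V = 34.4∠71.0° V = 11.2 + j32.53 V.
Step 5 — Current: I = V / Z = -0.2609 + j0.1178 A = 0.2863∠155.7° A.
Step 6 — Complex power: S = V·I* = 0.9096 - j9.805 VA.
Step 7 — Real power: P = Re(S) = 0.9096 W.
Step 8 — Reactive power: Q = Im(S) = -9.805 VAR.
Step 9 — Apparent power: |S| = 9.847 VA.
Step 10 — Power factor: PF = P/|S| = 0.09237 (leading).

(a) P = 0.9096 W  (b) Q = -9.805 VAR  (c) S = 9.847 VA  (d) PF = 0.09237 (leading)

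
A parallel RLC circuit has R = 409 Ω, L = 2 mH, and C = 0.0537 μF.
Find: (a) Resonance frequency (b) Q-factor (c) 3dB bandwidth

Step 1 — Resonance: ω₀ = 1/√(LC) = 1/√(0.002·5.37e-08) = 9.649e+04 rad/s.
Step 2 — f₀ = ω₀/(2π) = 1.536e+04 Hz.
Step 3 — Parallel Q: Q = R/(ω₀L) = 409/(9.649e+04·0.002) = 2.119.
Step 4 — Bandwidth: Δω = ω₀/Q = 4.553e+04 rad/s; BW = Δω/(2π) = 7246 Hz.

(a) f₀ = 1.536e+04 Hz  (b) Q = 2.119  (c) BW = 7246 Hz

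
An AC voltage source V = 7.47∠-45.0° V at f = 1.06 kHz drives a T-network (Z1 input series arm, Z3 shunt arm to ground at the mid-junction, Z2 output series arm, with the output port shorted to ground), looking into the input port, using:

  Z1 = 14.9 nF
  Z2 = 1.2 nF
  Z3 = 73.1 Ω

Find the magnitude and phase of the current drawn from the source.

Step 1 — Angular frequency: ω = 2π·f = 2π·1060 = 6660 rad/s.
Step 2 — Component impedances:
  Z1: Z = 1/(jωC) = -j/(ω·C) = 0 - j1.008e+04 Ω
  Z2: Z = 1/(jωC) = -j/(ω·C) = 0 - j1.251e+05 Ω
  Z3: Z = R = 73.1 Ω
Step 3 — With the output port shorted to ground, the output series arm Z2 runs from the junction to ground; the shunt arm Z3 also runs from the junction to ground. They appear in parallel: Z3 || Z2 = 73.1 - j0.04271 Ω.
Step 4 — Series with input arm Z1: Z_in = Z1 + (Z3 || Z2) = 73.1 - j1.008e+04 Ω = 1.008e+04∠-89.6° Ω.
Step 5 — Source phasor: V = 7.47∠-45.0° V = 5.282 - j5.282 V.
Step 6 — Ohm's law: I = V / Z_total = (5.282 - j5.282) / (73.1 - j1.008e+04) = 0.0005279 + j0.0005203 A.
Step 7 — Convert to polar: |I| = 0.0007413 A, ∠I = 44.6°.

I = 0.0007413∠44.6° A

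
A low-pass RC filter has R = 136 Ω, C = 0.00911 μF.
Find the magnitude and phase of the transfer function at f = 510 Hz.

Step 1 — Angular frequency: ω = 2π·510 = 3204 rad/s.
Step 2 — Transfer function: H(jω) = 1/(1 + jωRC).
Step 3 — Denominator: 1 + jωRC = 1 + j·3204·136·9.11e-09 = 1 + j0.00397.
Step 4 — H = 1 - j0.00397.
Step 5 — Magnitude: |H| = 1 (-0.0 dB); phase: φ = -0.2°.

|H| = 1 (-0.0 dB), φ = -0.2°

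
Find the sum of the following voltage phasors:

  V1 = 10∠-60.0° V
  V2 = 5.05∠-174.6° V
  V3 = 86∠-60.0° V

Step 1 — Convert each phasor to rectangular form:
  V1 = 10·(cos(-60.0°) + j·sin(-60.0°)) = 5 - j8.66 V
  V2 = 5.05·(cos(-174.6°) + j·sin(-174.6°)) = -5.028 - j0.4752 V
  V3 = 86·(cos(-60.0°) + j·sin(-60.0°)) = 43 - j74.48 V
Step 2 — Sum components: V_total = 42.97 - j83.61 V.
Step 3 — Convert to polar: |V_total| = 94.01 V, ∠V_total = -62.8°.

V_total = 94.01∠-62.8° V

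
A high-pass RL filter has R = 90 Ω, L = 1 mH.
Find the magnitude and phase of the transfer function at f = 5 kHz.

Step 1 — Angular frequency: ω = 2π·5000 = 3.142e+04 rad/s.
Step 2 — Transfer function: H(jω) = jωL/(R + jωL).
Step 3 — Numerator jωL = j·31.42; denominator R + jωL = 90 + j31.42.
Step 4 — H = 0.1086 + j0.3112.
Step 5 — Magnitude: |H| = 0.3296 (-9.6 dB); phase: φ = 70.8°.

|H| = 0.3296 (-9.6 dB), φ = 70.8°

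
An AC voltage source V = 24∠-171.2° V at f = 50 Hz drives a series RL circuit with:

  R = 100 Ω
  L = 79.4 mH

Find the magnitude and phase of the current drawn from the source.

Step 1 — Angular frequency: ω = 2π·f = 2π·50 = 314.2 rad/s.
Step 2 — Component impedances:
  R: Z = R = 100 Ω
  L: Z = jωL = j·314.2·0.0794 = 0 + j24.94 Ω
Step 3 — Series combination: Z_total = R + L = 100 + j24.94 Ω = 103.1∠14.0° Ω.
Step 4 — Source phasor: V = 24∠-171.2° V = -23.72 - j3.672 V.
Step 5 — Ohm's law: I = V / Z_total = (-23.72 - j3.672) / (100 + j24.94) = -0.2319 + j0.02113 A.
Step 6 — Convert to polar: |I| = 0.2329 A, ∠I = 174.8°.

I = 0.2329∠174.8° A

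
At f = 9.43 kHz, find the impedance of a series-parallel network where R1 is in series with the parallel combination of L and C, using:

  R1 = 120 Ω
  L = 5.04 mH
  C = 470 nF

Step 1 — Angular frequency: ω = 2π·f = 2π·9430 = 5.925e+04 rad/s.
Step 2 — Component impedances:
  R1: Z = R = 120 Ω
  L: Z = jωL = j·5.925e+04·0.00504 = 0 + j298.6 Ω
  C: Z = 1/(jωC) = -j/(ω·C) = 0 - j35.91 Ω
Step 3 — Parallel branch: L || C = 1/(1/L + 1/C) = 0 - j40.82 Ω.
Step 4 — Series with R1: Z_total = R1 + (L || C) = 120 - j40.82 Ω = 126.8∠-18.8° Ω.

Z = 120 - j40.82 Ω = 126.8∠-18.8° Ω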